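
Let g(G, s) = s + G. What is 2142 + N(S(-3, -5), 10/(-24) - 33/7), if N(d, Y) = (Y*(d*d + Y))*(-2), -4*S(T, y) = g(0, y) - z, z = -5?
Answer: 7371215/3528 ≈ 2089.3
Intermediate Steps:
g(G, s) = G + s
S(T, y) = -5/4 - y/4 (S(T, y) = -((0 + y) - 1*(-5))/4 = -(y + 5)/4 = -(5 + y)/4 = -5/4 - y/4)
N(d, Y) = -2*Y*(Y + d²) (N(d, Y) = (Y*(d² + Y))*(-2) = (Y*(Y + d²))*(-2) = -2*Y*(Y + d²))
2142 + N(S(-3, -5), 10/(-24) - 33/7) = 2142 - 2*(10/(-24) - 33/7)*((10/(-24) - 33/7) + (-5/4 - ¼*(-5))²) = 2142 - 2*(10*(-1/24) - 33*⅐)*((10*(-1/24) - 33*⅐) + (-5/4 + 5/4)²) = 2142 - 2*(-5/12 - 33/7)*((-5/12 - 33/7) + 0²) = 2142 - 2*(-431/84)*(-431/84 + 0) = 2142 - 2*(-431/84)*(-431/84) = 2142 - 185761/3528 = 7371215/3528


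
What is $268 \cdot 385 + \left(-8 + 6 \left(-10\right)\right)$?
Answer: $103112$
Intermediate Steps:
$268 \cdot 385 + \left(-8 + 6 \left(-10\right)\right) = 103180 - 68 = 103112$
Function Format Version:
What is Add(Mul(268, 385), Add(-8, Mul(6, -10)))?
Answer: 103112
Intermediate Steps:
Add(Mul(268, 385), Add(-8, Mul(6, -10))) = Add(103180, Add(-8, -60)) = Add(103180, -68) = 103112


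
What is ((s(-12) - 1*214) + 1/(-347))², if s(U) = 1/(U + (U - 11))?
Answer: 6756942745744/147501025 ≈ 45809.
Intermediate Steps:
s(U) = 1/(-11 + 2*U) (s(U) = 1/(U + (-11 + U)) = 1/(-11 + 2*U))
((s(-12) - 1*214) + 1/(-347))² = ((1/(-11 + 2*(-12)) - 1*214) + 1/(-347))² = ((1/(-11 - 24) - 214) - 1/347)² = ((1/(-35) - 214) - 1/347)² = ((-1/35 - 214) - 1/347)² = (-7491/35 - 1/347)² = (-2599412/12145)² = 6756942745744/147501025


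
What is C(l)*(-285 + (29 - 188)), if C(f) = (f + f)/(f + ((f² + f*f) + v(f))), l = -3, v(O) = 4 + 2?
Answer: 888/7 ≈ 126.86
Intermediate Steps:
v(O) = 6
C(f) = 2*f/(6 + f + 2*f²) (C(f) = (f + f)/(f + ((f² + f*f) + 6)) = (2*f)/(f + ((f² + f²) + 6)) = (2*f)/(f + (2*f² + 6)) = (2*f)/(f + (6 + 2*f²)) = (2*f)/(6 + f + 2*f²) = 2*f/(6 + f + 2*f²))
C(l)*(-285 + (29 - 188)) = (2*(-3)/(6 - 3 + 2*(-3)²))*(-285 + (29 - 188)) = (2*(-3)/(6 - 3 + 2*9))*(-285 - 159) = (2*(-3)/(6 - 3 + 18))*(-444) = (2*(-3)/21)*(-444) = (2*(-3)*(1/21))*(-444) = -2/7*(-444) = 888/7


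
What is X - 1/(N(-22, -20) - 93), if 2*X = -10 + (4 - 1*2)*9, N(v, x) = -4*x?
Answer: 53/13 ≈ 4.0769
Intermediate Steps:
X = 4 (X = (-10 + (4 - 1*2)*9)/2 = (-10 + (4 - 2)*9)/2 = (-10 + 2*9)/2 = (-10 + 18)/2 = (1/2)*8 = 4)
X - 1/(N(-22, -20) - 93) = 4 - 1/(-4*(-20) - 93) = 4 - 1/(80 - 93) = 4 - 1/(-13) = 4 - 1*(-1/13) = 4 + 1/13 = 53/13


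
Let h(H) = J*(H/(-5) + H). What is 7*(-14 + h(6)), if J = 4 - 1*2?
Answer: -154/5 ≈ -30.800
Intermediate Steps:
J = 2 (J = 4 - 2 = 2)
h(H) = 8*H/5 (h(H) = 2*(H/(-5) + H) = 2*(H*(-1/5) + H) = 2*(-H/5 + H) = 2*(4*H/5) = 8*H/5)
7*(-14 + h(6)) = 7*(-14 + (8/5)*6) = 7*(-14 + 48/5) = 7*(-22/5) = -154/5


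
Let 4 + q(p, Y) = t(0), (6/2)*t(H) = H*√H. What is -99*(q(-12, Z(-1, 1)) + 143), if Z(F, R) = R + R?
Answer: -13761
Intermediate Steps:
Z(F, R) = 2*R
t(H) = H^(3/2)/3 (t(H) = (H*√H)/3 = H^(3/2)/3)
q(p, Y) = -4 (q(p, Y) = -4 + 0^(3/2)/3 = -4 + (⅓)*0 = -4 + 0 = -4)
-99*(q(-12, Z(-1, 1)) + 143) = -99*(-4 + 143) = -99*139 = -13761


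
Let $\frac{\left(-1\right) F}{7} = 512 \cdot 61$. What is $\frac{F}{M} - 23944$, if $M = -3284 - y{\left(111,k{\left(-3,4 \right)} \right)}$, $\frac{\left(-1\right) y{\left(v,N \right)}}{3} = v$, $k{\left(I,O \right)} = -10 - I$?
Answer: $- \frac{70440120}{2951} \approx -23870.0$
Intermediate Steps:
$F = -218624$ ($F = - 7 \cdot 512 \cdot 61 = \left(-7\right) 31232 = -218624$)
$y{\left(v,N \right)} = - 3 v$
$M = -2951$ ($M = -3284 - \left(-3\right) 111 = -3284 - -333 = -3284 + 333 = -2951$)
$\frac{F}{M} - 23944 = - \frac{218624}{-2951} - 23944 = \left(-218624\right) \left(- \frac{1}{2951}\right) - 23944 = \frac{218624}{2951} - 23944 = - \frac{70440120}{2951}$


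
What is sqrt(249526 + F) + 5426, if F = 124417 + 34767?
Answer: 5426 + sqrt(408710) ≈ 6065.3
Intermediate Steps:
F = 159184
sqrt(249526 + F) + 5426 = sqrt(249526 + 159184) + 5426 = sqrt(408710) + 5426 = 5426 + sqrt(408710)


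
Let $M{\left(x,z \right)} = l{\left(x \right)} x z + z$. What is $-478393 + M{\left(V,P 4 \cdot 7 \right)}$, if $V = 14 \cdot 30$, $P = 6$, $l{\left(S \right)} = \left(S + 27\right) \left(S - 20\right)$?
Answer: $12615649775$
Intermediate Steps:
$l{\left(S \right)} = \left(-20 + S\right) \left(27 + S\right)$ ($l{\left(S \right)} = \left(27 + S\right) \left(-20 + S\right) = \left(-20 + S\right) \left(27 + S\right)$)
$V = 420$
$M{\left(x,z \right)} = z + x z \left(-540 + x^{2} + 7 x\right)$ ($M{\left(x,z \right)} = \left(-540 + x^{2} + 7 x\right) x z + z = x \left(-540 + x^{2} + 7 x\right) z + z = x z \left(-540 + x^{2} + 7 x\right) + z = z + x z \left(-540 + x^{2} + 7 x\right)$)
$-478393 + M{\left(V,P 4 \cdot 7 \right)} = -478393 + 6 \cdot 4 \cdot 7 \left(1 + 420 \left(-540 + 420^{2} + 7 \cdot 420\right)\right) = -478393 + 24 \cdot 7 \left(1 + 420 \left(-540 + 176400 + 2940\right)\right) = -478393 + 168 \left(1 + 420 \cdot 178800\right) = -478393 + 168 \left(1 + 75096000\right) = -478393 + 168 \cdot 75096001 = -478393 + 12616128168 = 12615649775$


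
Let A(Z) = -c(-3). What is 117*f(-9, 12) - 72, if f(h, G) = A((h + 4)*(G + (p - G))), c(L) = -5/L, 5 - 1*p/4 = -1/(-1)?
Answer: -267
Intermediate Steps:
p = 16 (p = 20 - (-4)/(-1) = 20 - (-4)*(-1) = 20 - 4*1 = 20 - 4 = 16)
A(Z) = -5/3 (A(Z) = -(-5)/(-3) = -(-5)*(-1)/3 = -1*5/3 = -5/3)
f(h, G) = -5/3
117*f(-9, 12) - 72 = 117*(-5/3) - 72 = -195 - 72 = -267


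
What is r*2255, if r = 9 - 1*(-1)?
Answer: 22550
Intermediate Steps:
r = 10 (r = 9 + 1 = 10)
r*2255 = 10*2255 = 22550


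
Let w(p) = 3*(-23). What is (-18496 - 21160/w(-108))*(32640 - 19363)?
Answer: -724499336/3 ≈ -2.4150e+8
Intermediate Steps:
w(p) = -69
(-18496 - 21160/w(-108))*(32640 - 19363) = (-18496 - 21160/(-69))*(32640 - 19363) = (-18496 - 21160*(-1/69))*13277 = (-18496 + 920/3)*13277 = -54568/3*13277 = -724499336/3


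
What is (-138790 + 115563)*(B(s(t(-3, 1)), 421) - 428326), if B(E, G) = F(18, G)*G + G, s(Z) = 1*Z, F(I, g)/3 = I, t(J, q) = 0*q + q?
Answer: 9410906817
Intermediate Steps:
t(J, q) = q (t(J, q) = 0 + q = q)
F(I, g) = 3*I
s(Z) = Z
B(E, G) = 55*G (B(E, G) = (3*18)*G + G = 54*G + G = 55*G)
(-138790 + 115563)*(B(s(t(-3, 1)), 421) - 428326) = (-138790 + 115563)*(55*421 - 428326) = -23227*(23155 - 428326) = -23227*(-405171) = 9410906817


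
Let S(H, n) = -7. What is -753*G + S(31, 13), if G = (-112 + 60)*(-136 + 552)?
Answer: 16288889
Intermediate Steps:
G = -21632 (G = -52*416 = -21632)
-753*G + S(31, 13) = -753*(-21632) - 7 = 16288896 - 7 = 16288889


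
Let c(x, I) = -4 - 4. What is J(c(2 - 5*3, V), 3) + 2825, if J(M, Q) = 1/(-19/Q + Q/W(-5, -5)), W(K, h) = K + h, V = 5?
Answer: 562145/199 ≈ 2824.8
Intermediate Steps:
c(x, I) = -8
J(M, Q) = 1/(-19/Q - Q/10) (J(M, Q) = 1/(-19/Q + Q/(-5 - 5)) = 1/(-19/Q + Q/(-10)) = 1/(-19/Q + Q*(-⅒)) = 1/(-19/Q - Q/10))
J(c(2 - 5*3, V), 3) + 2825 = -10*3/(190 + 3²) + 2825 = -10*3/(190 + 9) + 2825 = -10*3/199 + 2825 = -10*3*1/199 + 2825 = -30/199 + 2825 = 562145/199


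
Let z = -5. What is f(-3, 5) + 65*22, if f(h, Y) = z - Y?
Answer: 1420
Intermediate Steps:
f(h, Y) = -5 - Y
f(-3, 5) + 65*22 = (-5 - 1*5) + 65*22 = (-5 - 5) + 1430 = -10 + 1430 = 1420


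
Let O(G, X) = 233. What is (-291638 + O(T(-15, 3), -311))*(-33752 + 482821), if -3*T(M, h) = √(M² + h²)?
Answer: -130860951945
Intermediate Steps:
T(M, h) = -√(M² + h²)/3
(-291638 + O(T(-15, 3), -311))*(-33752 + 482821) = (-291638 + 233)*(-33752 + 482821) = -291405*449069 = -130860951945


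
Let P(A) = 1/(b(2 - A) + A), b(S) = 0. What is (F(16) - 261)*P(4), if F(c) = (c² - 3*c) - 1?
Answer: -27/2 ≈ -13.500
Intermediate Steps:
F(c) = -1 + c² - 3*c
P(A) = 1/A (P(A) = 1/(0 + A) = 1/A)
(F(16) - 261)*P(4) = ((-1 + 16² - 3*16) - 261)/4 = ((-1 + 256 - 48) - 261)*(¼) = (207 - 261)*(¼) = -54*¼ = -27/2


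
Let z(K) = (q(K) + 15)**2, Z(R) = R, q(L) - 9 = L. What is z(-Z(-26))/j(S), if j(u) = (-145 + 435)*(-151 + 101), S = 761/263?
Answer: -5/29 ≈ -0.17241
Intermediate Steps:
q(L) = 9 + L
z(K) = (24 + K)**2 (z(K) = ((9 + K) + 15)**2 = (24 + K)**2)
S = 761/263 (S = 761*(1/263) = 761/263 ≈ 2.8935)
j(u) = -14500 (j(u) = 290*(-50) = -14500)
z(-Z(-26))/j(S) = (24 - 1*(-26))**2/(-14500) = (24 + 26)**2*(-1/14500) = 50**2*(-1/14500) = 2500*(-1/14500) = -5/29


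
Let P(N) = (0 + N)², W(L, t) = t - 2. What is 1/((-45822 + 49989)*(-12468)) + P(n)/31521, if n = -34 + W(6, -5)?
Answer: 29111634905/545882317092 ≈ 0.053330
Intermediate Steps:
W(L, t) = -2 + t
n = -41 (n = -34 + (-2 - 5) = -34 - 7 = -41)
P(N) = N²
1/((-45822 + 49989)*(-12468)) + P(n)/31521 = 1/((-45822 + 49989)*(-12468)) + (-41)²/31521 = -1/12468/4167 + 1681*(1/31521) = (1/4167)*(-1/12468) + 1681/31521 = -1/51954156 + 1681/31521 = 29111634905/545882317092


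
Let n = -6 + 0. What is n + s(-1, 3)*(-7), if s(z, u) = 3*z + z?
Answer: 22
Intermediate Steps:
s(z, u) = 4*z
n = -6
n + s(-1, 3)*(-7) = -6 + (4*(-1))*(-7) = -6 - 4*(-7) = -6 + 28 = 22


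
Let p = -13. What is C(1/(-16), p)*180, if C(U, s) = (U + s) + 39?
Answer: 18675/4 ≈ 4668.8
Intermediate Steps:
C(U, s) = 39 + U + s
C(1/(-16), p)*180 = (39 + 1/(-16) - 13)*180 = (39 - 1/16 - 13)*180 = (415/16)*180 = 18675/4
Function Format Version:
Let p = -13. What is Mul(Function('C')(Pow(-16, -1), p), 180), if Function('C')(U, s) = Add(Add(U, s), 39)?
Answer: Rational(18675, 4) ≈ 4668.8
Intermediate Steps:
Function('C')(U, s) = Add(39, U, s)
Mul(Function('C')(Pow(-16, -1), p), 180) = Mul(Add(39, Pow(-16, -1), -13), 180) = Mul(Add(39, Rational(-1, 16), -13), 180) = Mul(Rational(415, 16), 180) = Rational(18675, 4)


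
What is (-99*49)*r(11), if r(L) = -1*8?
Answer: 38808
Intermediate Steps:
r(L) = -8
(-99*49)*r(11) = -99*49*(-8) = -4851*(-8) = 38808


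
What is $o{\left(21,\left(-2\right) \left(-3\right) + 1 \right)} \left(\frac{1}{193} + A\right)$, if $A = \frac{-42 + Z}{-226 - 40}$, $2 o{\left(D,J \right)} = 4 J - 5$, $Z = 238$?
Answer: $- \frac{61709}{7334} \approx -8.4141$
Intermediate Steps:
$o{\left(D,J \right)} = - \frac{5}{2} + 2 J$ ($o{\left(D,J \right)} = \frac{4 J - 5}{2} = \frac{-5 + 4 J}{2} = - \frac{5}{2} + 2 J$)
$A = - \frac{14}{19}$ ($A = \frac{-42 + 238}{-226 - 40} = \frac{196}{-266} = 196 \left(- \frac{1}{266}\right) = - \frac{14}{19} \approx -0.73684$)
$o{\left(21,\left(-2\right) \left(-3\right) + 1 \right)} \left(\frac{1}{193} + A\right) = \left(- \frac{5}{2} + 2 \left(\left(-2\right) \left(-3\right) + 1\right)\right) \left(\frac{1}{193} - \frac{14}{19}\right) = \left(- \frac{5}{2} + 2 \left(6 + 1\right)\right) \left(\frac{1}{193} - \frac{14}{19}\right) = \left(- \frac{5}{2} + 2 \cdot 7\right) \left(- \frac{2683}{3667}\right) = \left(- \frac{5}{2} + 14\right) \left(- \frac{2683}{3667}\right) = \frac{23}{2} \left(- \frac{2683}{3667}\right) = - \frac{61709}{7334}$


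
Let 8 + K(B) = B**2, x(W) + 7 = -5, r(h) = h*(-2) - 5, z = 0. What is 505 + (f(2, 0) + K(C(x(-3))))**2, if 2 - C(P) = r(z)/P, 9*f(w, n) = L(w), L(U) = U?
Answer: 1227529/2304 ≈ 532.78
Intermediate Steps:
r(h) = -5 - 2*h (r(h) = -2*h - 5 = -5 - 2*h)
x(W) = -12 (x(W) = -7 - 5 = -12)
f(w, n) = w/9
C(P) = 2 + 5/P (C(P) = 2 - (-5 - 2*0)/P = 2 - (-5 + 0)/P = 2 - (-5)/P = 2 + 5/P)
K(B) = -8 + B**2
505 + (f(2, 0) + K(C(x(-3))))**2 = 505 + ((1/9)*2 + (-8 + (2 + 5/(-12))**2))**2 = 505 + (2/9 + (-8 + (2 + 5*(-1/12))**2))**2 = 505 + (2/9 + (-8 + (2 - 5/12)**2))**2 = 505 + (2/9 + (-8 + (19/12)**2))**2 = 505 + (2/9 + (-8 + 361/144))**2 = 505 + (2/9 - 791/144)**2 = 505 + (-253/48)**2 = 505 + 64009/2304 = 1227529/2304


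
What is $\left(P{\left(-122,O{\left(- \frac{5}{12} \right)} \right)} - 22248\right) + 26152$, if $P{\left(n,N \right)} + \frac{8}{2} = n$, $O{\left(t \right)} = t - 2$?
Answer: $3778$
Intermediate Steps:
$O{\left(t \right)} = -2 + t$ ($O{\left(t \right)} = t - 2 = -2 + t$)
$P{\left(n,N \right)} = -4 + n$
$\left(P{\left(-122,O{\left(- \frac{5}{12} \right)} \right)} - 22248\right) + 26152 = \left(\left(-4 - 122\right) - 22248\right) + 26152 = \left(-126 - 22248\right) + 26152 = -22374 + 26152 = 3778$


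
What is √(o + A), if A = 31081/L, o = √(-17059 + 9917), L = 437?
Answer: √(13582397 + 190969*I*√7142)/437 ≈ 9.5284 + 4.4347*I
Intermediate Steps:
o = I*√7142 (o = √(-7142) = I*√7142 ≈ 84.51*I)
A = 31081/437 ≈ 71.124
√(o + A) = √(I*√7142 + 31081/437) = √(31081/437 + I*√7142)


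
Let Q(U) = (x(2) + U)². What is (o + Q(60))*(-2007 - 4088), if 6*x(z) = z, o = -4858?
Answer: 66807295/9 ≈ 7.4230e+6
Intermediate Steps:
x(z) = z/6
Q(U) = (⅓ + U)² (Q(U) = ((⅙)*2 + U)² = (⅓ + U)²)
(o + Q(60))*(-2007 - 4088) = (-4858 + (1 + 3*60)²/9)*(-2007 - 4088) = (-4858 + (1 + 180)²/9)*(-6095) = (-4858 + (⅑)*181²)*(-6095) = (-4858 + (⅑)*32761)*(-6095) = (-4858 + 32761/9)*(-6095) = -10961/9*(-6095) = 66807295/9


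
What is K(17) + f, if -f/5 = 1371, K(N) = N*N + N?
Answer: -6549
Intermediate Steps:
K(N) = N + N² (K(N) = N² + N = N + N²)
f = -6855 (f = -5*1371 = -6855)
K(17) + f = 17*(1 + 17) - 6855 = 17*18 - 6855 = 306 - 6855 = -6549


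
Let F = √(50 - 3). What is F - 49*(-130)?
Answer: 6370 + √47 ≈ 6376.9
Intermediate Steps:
F = √47 ≈ 6.8557
F - 49*(-130) = √47 - 49*(-130) = √47 + 6370 = 6370 + √47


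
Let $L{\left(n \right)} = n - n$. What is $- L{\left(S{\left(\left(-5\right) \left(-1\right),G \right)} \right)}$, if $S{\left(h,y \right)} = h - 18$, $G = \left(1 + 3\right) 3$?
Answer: $0$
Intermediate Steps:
$G = 12$ ($G = 4 \cdot 3 = 12$)
$S{\left(h,y \right)} = -18 + h$ ($S{\left(h,y \right)} = h - 18 = -18 + h$)
$L{\left(n \right)} = 0$
$- L{\left(S{\left(\left(-5\right) \left(-1\right),G \right)} \right)} = \left(-1\right) 0 = 0$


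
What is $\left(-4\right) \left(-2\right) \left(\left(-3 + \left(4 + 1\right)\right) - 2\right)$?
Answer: $0$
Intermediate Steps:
$\left(-4\right) \left(-2\right) \left(\left(-3 + \left(4 + 1\right)\right) - 2\right) = 8 \left(\left(-3 + 5\right) - 2\right) = 8 \left(2 - 2\right) = 8 \cdot 0 = 0$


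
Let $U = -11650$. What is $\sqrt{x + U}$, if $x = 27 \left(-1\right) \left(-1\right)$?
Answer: $i \sqrt{11623} \approx 107.81 i$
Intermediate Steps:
$x = 27$ ($x = \left(-27\right) \left(-1\right) = 27$)
$\sqrt{x + U} = \sqrt{27 - 11650} = \sqrt{-11623} = i \sqrt{11623}$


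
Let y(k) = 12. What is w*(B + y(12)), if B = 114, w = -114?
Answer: -14364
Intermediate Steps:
w*(B + y(12)) = -114*(114 + 12) = -114*126 = -14364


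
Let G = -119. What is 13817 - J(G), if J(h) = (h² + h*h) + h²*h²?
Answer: -200548426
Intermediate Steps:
J(h) = h⁴ + 2*h² (J(h) = (h² + h²) + h⁴ = 2*h² + h⁴ = h⁴ + 2*h²)
13817 - J(G) = 13817 - (-119)²*(2 + (-119)²) = 13817 - 14161*(2 + 14161) = 13817 - 14161*14163 = 13817 - 1*200562243 = 13817 - 200562243 = -200548426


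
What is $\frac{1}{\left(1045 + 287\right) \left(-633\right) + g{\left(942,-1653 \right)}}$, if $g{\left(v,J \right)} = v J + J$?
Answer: $- \frac{1}{2401935} \approx -4.1633 \cdot 10^{-7}$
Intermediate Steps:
$g{\left(v,J \right)} = J + J v$ ($g{\left(v,J \right)} = J v + J = J + J v$)
$\frac{1}{\left(1045 + 287\right) \left(-633\right) + g{\left(942,-1653 \right)}} = \frac{1}{\left(1045 + 287\right) \left(-633\right) - 1653 \left(1 + 942\right)} = \frac{1}{1332 \left(-633\right) - 1558779} = \frac{1}{-843156 - 1558779} = \frac{1}{-2401935} = - \frac{1}{2401935}$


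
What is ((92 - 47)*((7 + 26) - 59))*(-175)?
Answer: 204750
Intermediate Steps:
((92 - 47)*((7 + 26) - 59))*(-175) = (45*(33 - 59))*(-175) = (45*(-26))*(-175) = -1170*(-175) = 204750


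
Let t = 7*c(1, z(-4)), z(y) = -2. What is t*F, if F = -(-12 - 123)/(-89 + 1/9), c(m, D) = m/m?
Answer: -1701/160 ≈ -10.631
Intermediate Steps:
c(m, D) = 1
t = 7 (t = 7*1 = 7)
F = -243/160 (F = -(-135)/(-89 + ⅑) = -(-135)/(-800/9) = -(-135)*(-9)/800 = -1*243/160 = -243/160 ≈ -1.5187)
t*F = 7*(-243/160) = -1701/160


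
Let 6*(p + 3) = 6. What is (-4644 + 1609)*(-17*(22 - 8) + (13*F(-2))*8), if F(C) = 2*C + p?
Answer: 2616170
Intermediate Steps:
p = -2 (p = -3 + (⅙)*6 = -3 + 1 = -2)
F(C) = -2 + 2*C (F(C) = 2*C - 2 = -2 + 2*C)
(-4644 + 1609)*(-17*(22 - 8) + (13*F(-2))*8) = (-4644 + 1609)*(-17*(22 - 8) + (13*(-2 + 2*(-2)))*8) = -3035*(-17*14 + (13*(-2 - 4))*8) = -3035*(-238 + (13*(-6))*8) = -3035*(-238 - 78*8) = -3035*(-238 - 624) = -3035*(-862) = 2616170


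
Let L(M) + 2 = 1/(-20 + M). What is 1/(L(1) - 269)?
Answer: -19/5150 ≈ -0.0036893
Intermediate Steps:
L(M) = -2 + 1/(-20 + M)
1/(L(1) - 269) = 1/((41 - 2*1)/(-20 + 1) - 269) = 1/((41 - 2)/(-19) - 269) = 1/(-1/19*39 - 269) = 1/(-39/19 - 269) = 1/(-5150/19) = -19/5150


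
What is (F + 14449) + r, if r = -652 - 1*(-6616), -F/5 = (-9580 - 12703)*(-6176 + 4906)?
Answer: -141476637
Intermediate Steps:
F = -141497050 (F = -5*(-9580 - 12703)*(-6176 + 4906) = -(-111415)*(-1270) = -5*28299410 = -141497050)
r = 5964 (r = -652 + 6616 = 5964)
(F + 14449) + r = (-141497050 + 14449) + 5964 = -141482601 + 5964 = -141476637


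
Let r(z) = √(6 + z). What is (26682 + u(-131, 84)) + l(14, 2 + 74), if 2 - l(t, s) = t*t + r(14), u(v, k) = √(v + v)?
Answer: 26488 - 2*√5 + I*√262 ≈ 26484.0 + 16.186*I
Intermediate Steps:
u(v, k) = √2*√v (u(v, k) = √(2*v) = √2*√v)
l(t, s) = 2 - t² - 2*√5 (l(t, s) = 2 - (t*t + √(6 + 14)) = 2 - (t² + √20) = 2 - (t² + 2*√5) = 2 + (-t² - 2*√5) = 2 - t² - 2*√5)
(26682 + u(-131, 84)) + l(14, 2 + 74) = (26682 + √2*√(-131)) + (2 - 1*14² - 2*√5) = (26682 + √2*(I*√131)) + (2 - 1*196 - 2*√5) = (26682 + I*√262) + (2 - 196 - 2*√5) = (26682 + I*√262) + (-194 - 2*√5) = 26488 - 2*√5 + I*√262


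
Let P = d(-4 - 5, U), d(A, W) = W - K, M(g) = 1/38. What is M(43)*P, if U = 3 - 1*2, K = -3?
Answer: 2/19 ≈ 0.10526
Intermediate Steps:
M(g) = 1/38
U = 1 (U = 3 - 2 = 1)
d(A, W) = 3 + W (d(A, W) = W - 1*(-3) = W + 3 = 3 + W)
P = 4 (P = 3 + 1 = 4)
M(43)*P = (1/38)*4 = 2/19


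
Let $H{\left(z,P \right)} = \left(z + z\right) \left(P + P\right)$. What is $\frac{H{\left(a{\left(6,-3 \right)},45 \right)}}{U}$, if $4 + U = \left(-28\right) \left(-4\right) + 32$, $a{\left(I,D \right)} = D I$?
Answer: $- \frac{162}{7} \approx -23.143$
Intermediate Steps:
$H{\left(z,P \right)} = 4 P z$ ($H{\left(z,P \right)} = 2 z 2 P = 4 P z$)
$U = 140$ ($U = -4 + \left(\left(-28\right) \left(-4\right) + 32\right) = -4 + \left(112 + 32\right) = -4 + 144 = 140$)
$\frac{H{\left(a{\left(6,-3 \right)},45 \right)}}{U} = \frac{4 \cdot 45 \left(\left(-3\right) 6\right)}{140} = 4 \cdot 45 \left(-18\right) \frac{1}{140} = \left(-3240\right) \frac{1}{140} = - \frac{162}{7}$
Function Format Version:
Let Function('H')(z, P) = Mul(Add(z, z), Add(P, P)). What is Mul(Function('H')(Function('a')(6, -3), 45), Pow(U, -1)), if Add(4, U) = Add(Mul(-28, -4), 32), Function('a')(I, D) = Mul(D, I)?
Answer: Rational(-162, 7) ≈ -23.143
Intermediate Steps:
Function('H')(z, P) = Mul(4, P, z) (Function('H')(z, P) = Mul(Mul(2, z), Mul(2, P)) = Mul(4, P, z))
U = 140 (U = Add(-4, Add(Mul(-28, -4), 32)) = Add(-4, Add(112, 32)) = Add(-4, 144) = 140)
Mul(Function('H')(Function('a')(6, -3), 45), Pow(U, -1)) = Mul(Mul(4, 45, Mul(-3, 6)), Pow(140, -1)) = Mul(Mul(4, 45, -18), Rational(1, 140)) = Mul(-3240, Rational(1, 140)) = Rational(-162, 7)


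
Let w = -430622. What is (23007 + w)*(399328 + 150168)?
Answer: -223982812040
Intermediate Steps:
(23007 + w)*(399328 + 150168) = (23007 - 430622)*(399328 + 150168) = -407615*549496 = -223982812040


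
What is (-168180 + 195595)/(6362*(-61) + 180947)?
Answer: -5483/41427 ≈ -0.13235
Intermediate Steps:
(-168180 + 195595)/(6362*(-61) + 180947) = 27415/(-388082 + 180947) = 27415/(-207135) = 27415*(-1/207135) = -5483/41427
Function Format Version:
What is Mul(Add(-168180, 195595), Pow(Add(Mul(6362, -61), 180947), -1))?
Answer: Rational(-5483, 41427) ≈ -0.13235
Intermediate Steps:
Mul(Add(-168180, 195595), Pow(Add(Mul(6362, -61), 180947), -1)) = Mul(27415, Pow(Add(-388082, 180947), -1)) = Mul(27415, Pow(-207135, -1)) = Mul(27415, Rational(-1, 207135)) = Rational(-5483, 41427)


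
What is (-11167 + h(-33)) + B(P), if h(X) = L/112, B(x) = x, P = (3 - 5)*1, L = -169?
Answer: -1251097/112 ≈ -11171.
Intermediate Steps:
P = -2 (P = -2*1 = -2)
h(X) = -169/112
(-11167 + h(-33)) + B(P) = (-11167 - 169/112) - 2 = -1250873/112 - 2 = -1251097/112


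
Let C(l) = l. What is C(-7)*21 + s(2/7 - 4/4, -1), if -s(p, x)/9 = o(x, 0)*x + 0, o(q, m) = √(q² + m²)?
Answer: -138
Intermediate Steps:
o(q, m) = √(m² + q²)
s(p, x) = -9*x*√(x²) (s(p, x) = -9*(√(0² + x²)*x + 0) = -9*(√(0 + x²)*x + 0) = -9*(√(x²)*x + 0) = -9*(x*√(x²) + 0) = -9*x*√(x²))
C(-7)*21 + s(2/7 - 4/4, -1) = -7*21 - 9*(-1)*√((-1)²) = -147 - 9*(-1)*√1 = -147 - 9*(-1)*1 = -147 + 9 = -138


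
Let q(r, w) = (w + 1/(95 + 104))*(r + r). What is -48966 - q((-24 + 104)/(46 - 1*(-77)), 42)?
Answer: -1199878222/24477 ≈ -49021.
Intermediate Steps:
q(r, w) = 2*r*(1/199 + w) (q(r, w) = (w + 1/199)*(2*r) = (1/199 + w)*(2*r) = 2*r*(1/199 + w))
-48966 - q((-24 + 104)/(46 - 1*(-77)), 42) = -48966 - 2*(-24 + 104)/(46 - 1*(-77))*(1 + 199*42)/199 = -48966 - 2*80/(46 + 77)*(1 + 8358)/199 = -48966 - 2*80/123*8359/199 = -48966 - 2*80*(1/123)*8359/199 = -48966 - 2*80*8359/(199*123) = -48966 - 1*1337440/24477 = -48966 - 1337440/24477 = -1199878222/24477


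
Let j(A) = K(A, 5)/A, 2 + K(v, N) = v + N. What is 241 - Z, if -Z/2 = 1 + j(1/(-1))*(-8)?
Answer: 275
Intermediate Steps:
K(v, N) = -2 + N + v (K(v, N) = -2 + (v + N) = -2 + (N + v) = -2 + N + v)
j(A) = (3 + A)/A (j(A) = (-2 + 5 + A)/A = (3 + A)/A)
Z = -34 (Z = -2*(1 + ((3 + 1/(-1))/((1/(-1))))*(-8)) = -2*(1 + ((3 + 1*(-1))/((1*(-1))))*(-8)) = -2*(1 + ((3 - 1)/(-1))*(-8)) = -2*(1 - 1*2*(-8)) = -2*(1 - 2*(-8)) = -2*(1 + 16) = -2*17 = -34)
241 - Z = 241 - 1*(-34) = 241 + 34 = 275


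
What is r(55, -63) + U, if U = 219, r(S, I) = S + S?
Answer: 329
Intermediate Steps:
r(S, I) = 2*S
r(55, -63) + U = 2*55 + 219 = 110 + 219 = 329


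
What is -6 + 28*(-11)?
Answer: -314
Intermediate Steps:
-6 + 28*(-11) = -6 - 308 = -314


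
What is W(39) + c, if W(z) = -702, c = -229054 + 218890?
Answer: -10866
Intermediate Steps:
c = -10164
W(39) + c = -702 - 10164 = -10866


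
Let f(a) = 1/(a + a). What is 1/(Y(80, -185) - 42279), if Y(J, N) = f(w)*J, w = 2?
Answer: -1/42259 ≈ -2.3664e-5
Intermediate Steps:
f(a) = 1/(2*a)
Y(J, N) = J/4 (Y(J, N) = ((1/2)/2)*J = ((1/2)*(1/2))*J = J/4)
1/(Y(80, -185) - 42279) = 1/((1/4)*80 - 42279) = 1/(20 - 42279) = 1/(-42259) = -1/42259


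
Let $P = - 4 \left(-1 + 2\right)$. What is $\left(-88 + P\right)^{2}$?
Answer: $8464$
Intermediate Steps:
$P = -4$ ($P = \left(-4\right) 1 = -4$)
$\left(-88 + P\right)^{2} = \left(-88 - 4\right)^{2} = \left(-92\right)^{2} = 8464$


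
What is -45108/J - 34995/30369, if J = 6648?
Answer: -44514767/5608142 ≈ -7.9375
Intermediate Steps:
-45108/J - 34995/30369 = -45108/6648 - 34995/30369 = -45108*1/6648 - 34995*1/30369 = -3759/554 - 11665/10123 = -44514767/5608142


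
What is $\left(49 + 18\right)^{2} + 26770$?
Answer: $31259$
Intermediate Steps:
$\left(49 + 18\right)^{2} + 26770 = 67^{2} + 26770 = 4489 + 26770 = 31259$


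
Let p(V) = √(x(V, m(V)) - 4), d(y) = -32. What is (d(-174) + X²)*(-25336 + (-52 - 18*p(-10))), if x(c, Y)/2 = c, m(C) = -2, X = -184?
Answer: -858723712 - 1217664*I*√6 ≈ -8.5872e+8 - 2.9827e+6*I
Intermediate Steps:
x(c, Y) = 2*c
p(V) = √(-4 + 2*V) (p(V) = √(2*V - 4) = √(-4 + 2*V))
(d(-174) + X²)*(-25336 + (-52 - 18*p(-10))) = (-32 + (-184)²)*(-25336 + (-52 - 18*√(-4 + 2*(-10)))) = (-32 + 33856)*(-25336 + (-52 - 18*√(-4 - 20))) = 33824*(-25336 + (-52 - 36*I*√6)) = 33824*(-25388 - 36*I*√6) = -858723712 - 1217664*I*√6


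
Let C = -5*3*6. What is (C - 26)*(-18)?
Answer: 2088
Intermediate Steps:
C = -90 (C = -15*6 = -90)
(C - 26)*(-18) = (-90 - 26)*(-18) = -116*(-18) = 2088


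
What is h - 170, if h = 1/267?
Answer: -45389/267 ≈ -170.00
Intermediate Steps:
h = 1/267 ≈ 0.0037453
h - 170 = 1/267 - 170 = -45389/267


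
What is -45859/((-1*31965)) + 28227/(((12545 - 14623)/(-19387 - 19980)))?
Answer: 35519996752187/66423270 ≈ 5.3475e+5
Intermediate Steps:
-45859/((-1*31965)) + 28227/(((12545 - 14623)/(-19387 - 19980))) = -45859/(-31965) + 28227/((-2078/(-39367))) = -45859*(-1/31965) + 28227/((-2078*(-1/39367))) = 45859/31965 + 28227/(2078/39367) = 45859/31965 + 28227*(39367/2078) = 45859/31965 + 1111212309/2078 = 35519996752187/66423270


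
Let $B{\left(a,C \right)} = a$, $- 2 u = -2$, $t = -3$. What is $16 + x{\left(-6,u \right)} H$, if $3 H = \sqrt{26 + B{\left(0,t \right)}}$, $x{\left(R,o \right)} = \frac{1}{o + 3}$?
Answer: $16 + \frac{\sqrt{26}}{12} \approx 16.425$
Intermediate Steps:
$u = 1$ ($u = \left(- \frac{1}{2}\right) \left(-2\right) = 1$)
$x{\left(R,o \right)} = \frac{1}{3 + o}$
$H = \frac{\sqrt{26}}{3}$ ($H = \frac{\sqrt{26 + 0}}{3} = \frac{\sqrt{26}}{3} \approx 1.6997$)
$16 + x{\left(-6,u \right)} H = 16 + \frac{\frac{1}{3} \sqrt{26}}{3 + 1} = 16 + \frac{\frac{1}{3} \sqrt{26}}{4} = 16 + \frac{\sqrt{26}}{12}$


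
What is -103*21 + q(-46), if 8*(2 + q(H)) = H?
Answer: -8683/4 ≈ -2170.8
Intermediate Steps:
q(H) = -2 + H/8
-103*21 + q(-46) = -103*21 + (-2 + (⅛)*(-46)) = -2163 + (-2 - 23/4) = -2163 - 31/4 = -8683/4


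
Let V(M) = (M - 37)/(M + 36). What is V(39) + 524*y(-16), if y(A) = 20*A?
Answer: -12575998/75 ≈ -1.6768e+5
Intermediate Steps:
V(M) = (-37 + M)/(36 + M)
V(39) + 524*y(-16) = (-37 + 39)/(36 + 39) + 524*(20*(-16)) = 2/75 + 524*(-320) = (1/75)*2 - 167680 = 2/75 - 167680 = -12575998/75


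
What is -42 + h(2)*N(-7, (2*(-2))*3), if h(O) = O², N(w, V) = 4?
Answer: -26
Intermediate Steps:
-42 + h(2)*N(-7, (2*(-2))*3) = -42 + 2²*4 = -42 + 4*4 = -42 + 16 = -26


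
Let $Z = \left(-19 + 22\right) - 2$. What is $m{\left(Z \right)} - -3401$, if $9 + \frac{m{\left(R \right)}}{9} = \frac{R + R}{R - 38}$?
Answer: $\frac{122822}{37} \approx 3319.5$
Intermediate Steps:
$Z = 1$ ($Z = 3 - 2 = 1$)
$m{\left(R \right)} = -81 + \frac{18 R}{-38 + R}$ ($m{\left(R \right)} = -81 + 9 \frac{R + R}{R - 38} = -81 + 9 \frac{2 R}{-38 + R} = -81 + \frac{18 R}{-38 + R}$)
$m{\left(Z \right)} - -3401 = \frac{9 \left(342 - 7\right)}{-38 + 1} - -3401 = \frac{9 \left(342 - 7\right)}{-37} + 3401 = 9 \left(- \frac{1}{37}\right) 335 + 3401 = - \frac{3015}{37} + 3401 = \frac{122822}{37}$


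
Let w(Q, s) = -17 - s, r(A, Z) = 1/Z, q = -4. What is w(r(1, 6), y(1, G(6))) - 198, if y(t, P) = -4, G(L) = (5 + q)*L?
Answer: -211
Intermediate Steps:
G(L) = L (G(L) = (5 - 4)*L = 1*L = L)
r(A, Z) = 1/Z
w(r(1, 6), y(1, G(6))) - 198 = (-17 - 1*(-4)) - 198 = (-17 + 4) - 198 = -13 - 198 = -211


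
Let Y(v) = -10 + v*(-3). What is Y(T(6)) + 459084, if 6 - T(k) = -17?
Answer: 459005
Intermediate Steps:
T(k) = 23 (T(k) = 6 - 1*(-17) = 6 + 17 = 23)
Y(v) = -10 - 3*v
Y(T(6)) + 459084 = (-10 - 3*23) + 459084 = (-10 - 69) + 459084 = -79 + 459084 = 459005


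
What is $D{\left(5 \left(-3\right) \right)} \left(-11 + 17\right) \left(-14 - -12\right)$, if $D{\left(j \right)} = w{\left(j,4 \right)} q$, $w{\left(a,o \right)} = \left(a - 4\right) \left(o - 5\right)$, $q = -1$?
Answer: $228$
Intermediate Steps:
$w{\left(a,o \right)} = \left(-5 + o\right) \left(-4 + a\right)$ ($w{\left(a,o \right)} = \left(-4 + a\right) \left(-5 + o\right) = \left(-5 + o\right) \left(-4 + a\right)$)
$D{\left(j \right)} = -4 + j$ ($D{\left(j \right)} = \left(20 - 5 j - 16 + j 4\right) \left(-1\right) = \left(20 - 5 j - 16 + 4 j\right) \left(-1\right) = \left(4 - j\right) \left(-1\right) = -4 + j$)
$D{\left(5 \left(-3\right) \right)} \left(-11 + 17\right) \left(-14 - -12\right) = \left(-4 + 5 \left(-3\right)\right) \left(-11 + 17\right) \left(-14 - -12\right) = \left(-4 - 15\right) 6 \left(-14 + 12\right) = \left(-19\right) 6 \left(-2\right) = \left(-114\right) \left(-2\right) = 228$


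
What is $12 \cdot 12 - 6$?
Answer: $138$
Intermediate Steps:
$12 \cdot 12 - 6 = 144 - 6 = 138$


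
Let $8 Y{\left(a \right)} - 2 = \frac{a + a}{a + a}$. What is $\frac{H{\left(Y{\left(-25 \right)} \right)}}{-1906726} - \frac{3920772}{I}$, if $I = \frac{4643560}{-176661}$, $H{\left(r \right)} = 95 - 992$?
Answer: $\frac{82543062851280582}{553374786535} \approx 1.4916 \cdot 10^{5}$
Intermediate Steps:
$Y{\left(a \right)} = \frac{3}{8}$ ($Y{\left(a \right)} = \frac{1}{4} + \frac{\left(a + a\right) \frac{1}{a + a}}{8} = \frac{1}{4} + \frac{2 a \frac{1}{2 a}}{8} = \frac{1}{4} + \frac{1}{8} \cdot 1 = \frac{1}{4} + \frac{1}{8} = \frac{3}{8}$)
$H{\left(r \right)} = -897$ ($H{\left(r \right)} = 95 - 992 = -897$)
$I = - \frac{4643560}{176661}$ ($I = 4643560 \left(- \frac{1}{176661}\right) = - \frac{4643560}{176661} \approx -26.285$)
$\frac{H{\left(Y{\left(-25 \right)} \right)}}{-1906726} - \frac{3920772}{I} = - \frac{897}{-1906726} - \frac{3920772}{- \frac{4643560}{176661}} = \left(-897\right) \left(- \frac{1}{1906726}\right) - - \frac{173161875573}{1160890} = \frac{897}{1906726} + \frac{173161875573}{1160890} = \frac{82543062851280582}{553374786535}$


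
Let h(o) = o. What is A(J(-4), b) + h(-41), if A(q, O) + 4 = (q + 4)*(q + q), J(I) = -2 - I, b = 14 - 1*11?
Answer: -21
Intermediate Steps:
b = 3 (b = 14 - 11 = 3)
A(q, O) = -4 + 2*q*(4 + q) (A(q, O) = -4 + (q + 4)*(q + q) = -4 + (4 + q)*(2*q) = -4 + 2*q*(4 + q))
A(J(-4), b) + h(-41) = (-4 + 2*(-2 - 1*(-4))² + 8*(-2 - 1*(-4))) - 41 = (-4 + 2*(-2 + 4)² + 8*(-2 + 4)) - 41 = (-4 + 2*2² + 8*2) - 41 = (-4 + 2*4 + 16) - 41 = (-4 + 8 + 16) - 41 = 20 - 41 = -21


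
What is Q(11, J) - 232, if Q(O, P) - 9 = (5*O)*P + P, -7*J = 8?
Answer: -287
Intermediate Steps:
J = -8/7 (J = -⅐*8 = -8/7 ≈ -1.1429)
Q(O, P) = 9 + P + 5*O*P (Q(O, P) = 9 + ((5*O)*P + P) = 9 + (5*O*P + P) = 9 + (P + 5*O*P) = 9 + P + 5*O*P)
Q(11, J) - 232 = (9 - 8/7 + 5*11*(-8/7)) - 232 = (9 - 8/7 - 440/7) - 232 = -55 - 232 = -287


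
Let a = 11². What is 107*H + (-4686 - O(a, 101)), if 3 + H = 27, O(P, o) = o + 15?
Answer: -2234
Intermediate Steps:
a = 121
O(P, o) = 15 + o
H = 24 (H = -3 + 27 = 24)
107*H + (-4686 - O(a, 101)) = 107*24 + (-4686 - (15 + 101)) = 2568 + (-4686 - 1*116) = 2568 + (-4686 - 116) = 2568 - 4802 = -2234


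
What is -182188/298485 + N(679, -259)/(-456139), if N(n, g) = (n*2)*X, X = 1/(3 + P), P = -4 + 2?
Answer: -83508394762/136150649415 ≈ -0.61335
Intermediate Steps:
P = -2
X = 1 (X = 1/(3 - 2) = 1/1 = 1)
N(n, g) = 2*n (N(n, g) = (n*2)*1 = (2*n)*1 = 2*n)
-182188/298485 + N(679, -259)/(-456139) = -182188/298485 + (2*679)/(-456139) = -182188*1/298485 + 1358*(-1/456139) = -182188/298485 - 1358/456139 = -83508394762/136150649415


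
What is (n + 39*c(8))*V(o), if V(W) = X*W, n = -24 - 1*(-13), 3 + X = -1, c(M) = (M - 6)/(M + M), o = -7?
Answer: -343/2 ≈ -171.50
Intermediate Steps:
c(M) = (-6 + M)/(2*M) (c(M) = (-6 + M)/((2*M)) = (-6 + M)*(1/(2*M)) = (-6 + M)/(2*M))
X = -4 (X = -3 - 1 = -4)
n = -11 (n = -24 + 13 = -11)
V(W) = -4*W
(n + 39*c(8))*V(o) = (-11 + 39*((1/2)*(-6 + 8)/8))*(-4*(-7)) = (-11 + 39*((1/2)*(1/8)*2))*28 = (-11 + 39*(1/8))*28 = (-11 + 39/8)*28 = -49/8*28 = -343/2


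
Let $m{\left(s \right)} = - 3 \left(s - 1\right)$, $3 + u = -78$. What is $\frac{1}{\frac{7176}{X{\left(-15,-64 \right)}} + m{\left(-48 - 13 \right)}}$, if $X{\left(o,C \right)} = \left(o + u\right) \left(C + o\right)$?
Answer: $\frac{316}{59075} \approx 0.0053491$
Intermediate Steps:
$u = -81$ ($u = -3 - 78 = -81$)
$X{\left(o,C \right)} = \left(-81 + o\right) \left(C + o\right)$ ($X{\left(o,C \right)} = \left(o - 81\right) \left(C + o\right) = \left(-81 + o\right) \left(C + o\right)$)
$m{\left(s \right)} = 3 - 3 s$ ($m{\left(s \right)} = - 3 \left(-1 + s\right) = 3 - 3 s$)
$\frac{1}{\frac{7176}{X{\left(-15,-64 \right)}} + m{\left(-48 - 13 \right)}} = \frac{1}{\frac{7176}{\left(-15\right)^{2} - -5184 - -1215 - -960} - \left(-3 + 3 \left(-48 - 13\right)\right)} = \frac{1}{\frac{7176}{225 + 5184 + 1215 + 960} - \left(-3 + 3 \left(-48 - 13\right)\right)} = \frac{1}{\frac{7176}{7584} + \left(3 - -183\right)} = \frac{1}{7176 \cdot \frac{1}{7584} + \left(3 + 183\right)} = \frac{1}{\frac{299}{316} + 186} = \frac{1}{\frac{59075}{316}} = \frac{316}{59075}$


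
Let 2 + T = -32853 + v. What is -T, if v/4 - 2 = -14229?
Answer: 89763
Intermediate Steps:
v = -56908 (v = 8 + 4*(-14229) = 8 - 56916 = -56908)
T = -89763 (T = -2 + (-32853 - 56908) = -2 - 89761 = -89763)
-T = -1*(-89763) = 89763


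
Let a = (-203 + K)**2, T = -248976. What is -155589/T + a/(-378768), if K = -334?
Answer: -245437/1799148 ≈ -0.13642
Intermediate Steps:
a = 288369 (a = (-203 - 334)**2 = (-537)**2 = 288369)
-155589/T + a/(-378768) = -155589/(-248976) + 288369/(-378768) = -155589*(-1/248976) + 288369*(-1/378768) = 7409/11856 - 96123/126256 = -245437/1799148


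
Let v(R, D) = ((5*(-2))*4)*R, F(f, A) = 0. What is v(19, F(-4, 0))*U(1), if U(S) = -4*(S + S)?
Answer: 6080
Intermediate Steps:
v(R, D) = -40*R (v(R, D) = (-10*4)*R = -40*R)
U(S) = -8*S
v(19, F(-4, 0))*U(1) = (-40*19)*(-8*1) = -760*(-8) = 6080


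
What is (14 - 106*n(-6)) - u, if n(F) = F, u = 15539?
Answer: -14889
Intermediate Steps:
(14 - 106*n(-6)) - u = (14 - 106*(-6)) - 1*15539 = (14 + 636) - 15539 = 650 - 15539 = -14889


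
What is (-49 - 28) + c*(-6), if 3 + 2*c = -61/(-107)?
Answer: -7459/107 ≈ -69.710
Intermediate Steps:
c = -130/107 (c = -3/2 + (-61/(-107))/2 = -3/2 + (-61*(-1/107))/2 = -3/2 + (1/2)*(61/107) = -3/2 + 61/214 = -130/107 ≈ -1.2150)
(-49 - 28) + c*(-6) = (-49 - 28) - 130/107*(-6) = -77 + 780/107 = -7459/107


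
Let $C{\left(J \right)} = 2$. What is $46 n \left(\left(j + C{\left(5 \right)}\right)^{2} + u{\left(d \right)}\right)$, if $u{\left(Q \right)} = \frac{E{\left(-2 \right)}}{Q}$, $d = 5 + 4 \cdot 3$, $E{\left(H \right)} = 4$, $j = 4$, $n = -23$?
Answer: $- \frac{651728}{17} \approx -38337.0$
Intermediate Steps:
$d = 17$ ($d = 5 + 12 = 17$)
$u{\left(Q \right)} = \frac{4}{Q}$
$46 n \left(\left(j + C{\left(5 \right)}\right)^{2} + u{\left(d \right)}\right) = 46 \left(-23\right) \left(\left(4 + 2\right)^{2} + \frac{4}{17}\right) = - 1058 \left(6^{2} + 4 \cdot \frac{1}{17}\right) = - 1058 \left(36 + \frac{4}{17}\right) = \left(-1058\right) \frac{616}{17} = - \frac{651728}{17}$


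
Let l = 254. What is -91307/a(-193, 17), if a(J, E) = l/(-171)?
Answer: 15613497/254 ≈ 61470.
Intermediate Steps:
a(J, E) = -254/171 (a(J, E) = 254/(-171) = 254*(-1/171) = -254/171)
-91307/a(-193, 17) = -91307/(-254/171) = -91307*(-171/254) = 15613497/254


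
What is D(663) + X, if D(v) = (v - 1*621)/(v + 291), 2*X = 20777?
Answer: 3303557/318 ≈ 10389.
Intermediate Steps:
X = 20777/2 (X = (½)*20777 = 20777/2 ≈ 10389.)
D(v) = (-621 + v)/(291 + v) (D(v) = (v - 621)/(291 + v) = (-621 + v)/(291 + v))
D(663) + X = (-621 + 663)/(291 + 663) + 20777/2 = 42/954 + 20777/2 = (1/954)*42 + 20777/2 = 7/159 + 20777/2 = 3303557/318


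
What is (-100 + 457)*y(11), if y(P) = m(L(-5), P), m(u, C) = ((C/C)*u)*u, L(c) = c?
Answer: 8925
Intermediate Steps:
m(u, C) = u**2 (m(u, C) = (1*u)*u = u*u = u**2)
y(P) = 25 (y(P) = (-5)**2 = 25)
(-100 + 457)*y(11) = (-100 + 457)*25 = 357*25 = 8925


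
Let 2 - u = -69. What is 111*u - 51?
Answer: 7830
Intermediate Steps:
u = 71 (u = 2 - 1*(-69) = 2 + 69 = 71)
111*u - 51 = 111*71 - 51 = 7881 - 51 = 7830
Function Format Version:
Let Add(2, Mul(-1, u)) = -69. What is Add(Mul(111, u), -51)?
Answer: 7830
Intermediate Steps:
u = 71 (u = Add(2, Mul(-1, -69)) = Add(2, 69) = 71)
Add(Mul(111, u), -51) = Add(Mul(111, 71), -51) = Add(7881, -51) = 7830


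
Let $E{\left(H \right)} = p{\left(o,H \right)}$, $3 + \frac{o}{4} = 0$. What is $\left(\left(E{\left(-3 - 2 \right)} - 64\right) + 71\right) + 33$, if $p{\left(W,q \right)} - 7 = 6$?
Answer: $53$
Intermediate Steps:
$o = -12$ ($o = -12 + 4 \cdot 0 = -12 + 0 = -12$)
$p{\left(W,q \right)} = 13$ ($p{\left(W,q \right)} = 7 + 6 = 13$)
$E{\left(H \right)} = 13$
$\left(\left(E{\left(-3 - 2 \right)} - 64\right) + 71\right) + 33 = \left(\left(13 - 64\right) + 71\right) + 33 = \left(-51 + 71\right) + 33 = 20 + 33 = 53$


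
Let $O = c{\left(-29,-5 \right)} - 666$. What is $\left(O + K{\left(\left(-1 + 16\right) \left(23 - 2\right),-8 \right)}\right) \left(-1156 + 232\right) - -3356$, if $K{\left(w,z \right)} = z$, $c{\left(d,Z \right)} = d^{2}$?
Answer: $-150952$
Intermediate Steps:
$O = 175$ ($O = \left(-29\right)^{2} - 666 = 841 - 666 = 175$)
$\left(O + K{\left(\left(-1 + 16\right) \left(23 - 2\right),-8 \right)}\right) \left(-1156 + 232\right) - -3356 = \left(175 - 8\right) \left(-1156 + 232\right) - -3356 = 167 \left(-924\right) + 3356 = -154308 + 3356 = -150952$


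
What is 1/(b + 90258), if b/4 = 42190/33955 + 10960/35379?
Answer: 240258789/21686769607010 ≈ 1.1079e-5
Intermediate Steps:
b = 1491829448/240258789 (b = 4*(42190/33955 + 10960/35379) = 4*(42190*(1/33955) + 10960*(1/35379)) = 4*(8438/6791 + 10960/35379) = 4*(372957362/240258789) = 1491829448/240258789 ≈ 6.2093)
1/(b + 90258) = 1/(1491829448/240258789 + 90258) = 1/(21686769607010/240258789) = 240258789/21686769607010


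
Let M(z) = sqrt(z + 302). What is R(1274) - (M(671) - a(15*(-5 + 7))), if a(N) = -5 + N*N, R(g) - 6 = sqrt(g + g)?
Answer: 901 - sqrt(973) + 14*sqrt(13) ≈ 920.29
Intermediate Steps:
R(g) = 6 + sqrt(2)*sqrt(g) (R(g) = 6 + sqrt(g + g) = 6 + sqrt(2*g) = 6 + sqrt(2)*sqrt(g))
a(N) = -5 + N**2
M(z) = sqrt(302 + z)
R(1274) - (M(671) - a(15*(-5 + 7))) = (6 + sqrt(2)*sqrt(1274)) - (sqrt(302 + 671) - (-5 + (15*(-5 + 7))**2)) = (6 + sqrt(2)*(7*sqrt(26))) - (sqrt(973) - (-5 + (15*2)**2)) = (6 + 14*sqrt(13)) - (sqrt(973) - (-5 + 30**2)) = (6 + 14*sqrt(13)) - (sqrt(973) - (-5 + 900)) = (6 + 14*sqrt(13)) - (sqrt(973) - 1*895) = (6 + 14*sqrt(13)) - (sqrt(973) - 895) = (6 + 14*sqrt(13)) - (-895 + sqrt(973)) = (6 + 14*sqrt(13)) + (895 - sqrt(973)) = 901 - sqrt(973) + 14*sqrt(13)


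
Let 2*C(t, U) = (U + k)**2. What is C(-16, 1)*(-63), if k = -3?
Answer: -126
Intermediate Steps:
C(t, U) = (-3 + U)**2/2 (C(t, U) = (U - 3)**2/2 = (-3 + U)**2/2)
C(-16, 1)*(-63) = ((-3 + 1)**2/2)*(-63) = ((1/2)*(-2)**2)*(-63) = ((1/2)*4)*(-63) = 2*(-63) = -126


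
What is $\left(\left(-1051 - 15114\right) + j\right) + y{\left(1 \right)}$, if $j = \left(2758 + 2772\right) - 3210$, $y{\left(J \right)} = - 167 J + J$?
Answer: $-14011$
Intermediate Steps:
$y{\left(J \right)} = - 166 J$
$j = 2320$ ($j = 5530 - 3210 = 2320$)
$\left(\left(-1051 - 15114\right) + j\right) + y{\left(1 \right)} = \left(\left(-1051 - 15114\right) + 2320\right) - 166 = \left(-16165 + 2320\right) - 166 = -13845 - 166 = -14011$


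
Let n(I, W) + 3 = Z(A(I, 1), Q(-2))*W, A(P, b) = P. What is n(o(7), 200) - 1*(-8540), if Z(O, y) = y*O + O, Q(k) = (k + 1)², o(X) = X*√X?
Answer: 8537 + 2800*√7 ≈ 15945.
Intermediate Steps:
o(X) = X^(3/2)
Q(k) = (1 + k)²
Z(O, y) = O + O*y (Z(O, y) = O*y + O = O + O*y)
n(I, W) = -3 + 2*I*W (n(I, W) = -3 + (I*(1 + (1 - 2)²))*W = -3 + (I*(1 + (-1)²))*W = -3 + (I*(1 + 1))*W = -3 + (I*2)*W = -3 + (2*I)*W = -3 + 2*I*W)
n(o(7), 200) - 1*(-8540) = (-3 + 2*7^(3/2)*200) - 1*(-8540) = (-3 + 2*(7*√7)*200) + 8540 = (-3 + 2800*√7) + 8540 = 8537 + 2800*√7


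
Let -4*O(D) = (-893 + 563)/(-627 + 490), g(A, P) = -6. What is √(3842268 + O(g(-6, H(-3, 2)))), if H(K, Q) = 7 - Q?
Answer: √288462067158/274 ≈ 1960.2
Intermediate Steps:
O(D) = -165/274 (O(D) = -(-893 + 563)/(4*(-627 + 490)) = -(-165)/(2*(-137)) = -(-165)*(-1)/(2*137) = -¼*330/137 = -165/274)
√(3842268 + O(g(-6, H(-3, 2)))) = √(3842268 - 165/274) = √(1052781267/274) = √288462067158/274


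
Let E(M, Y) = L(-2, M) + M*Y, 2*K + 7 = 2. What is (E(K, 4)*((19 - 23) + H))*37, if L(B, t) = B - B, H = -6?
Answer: 3700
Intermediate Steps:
L(B, t) = 0
K = -5/2 (K = -7/2 + (1/2)*2 = -7/2 + 1 = -5/2 ≈ -2.5000)
E(M, Y) = M*Y (E(M, Y) = 0 + M*Y = M*Y)
(E(K, 4)*((19 - 23) + H))*37 = ((-5/2*4)*((19 - 23) - 6))*37 = -10*(-4 - 6)*37 = -10*(-10)*37 = 100*37 = 3700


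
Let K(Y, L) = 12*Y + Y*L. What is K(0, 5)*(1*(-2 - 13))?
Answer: 0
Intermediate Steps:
K(Y, L) = 12*Y + L*Y
K(0, 5)*(1*(-2 - 13)) = (0*(12 + 5))*(1*(-2 - 13)) = (0*17)*(1*(-15)) = 0*(-15) = 0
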